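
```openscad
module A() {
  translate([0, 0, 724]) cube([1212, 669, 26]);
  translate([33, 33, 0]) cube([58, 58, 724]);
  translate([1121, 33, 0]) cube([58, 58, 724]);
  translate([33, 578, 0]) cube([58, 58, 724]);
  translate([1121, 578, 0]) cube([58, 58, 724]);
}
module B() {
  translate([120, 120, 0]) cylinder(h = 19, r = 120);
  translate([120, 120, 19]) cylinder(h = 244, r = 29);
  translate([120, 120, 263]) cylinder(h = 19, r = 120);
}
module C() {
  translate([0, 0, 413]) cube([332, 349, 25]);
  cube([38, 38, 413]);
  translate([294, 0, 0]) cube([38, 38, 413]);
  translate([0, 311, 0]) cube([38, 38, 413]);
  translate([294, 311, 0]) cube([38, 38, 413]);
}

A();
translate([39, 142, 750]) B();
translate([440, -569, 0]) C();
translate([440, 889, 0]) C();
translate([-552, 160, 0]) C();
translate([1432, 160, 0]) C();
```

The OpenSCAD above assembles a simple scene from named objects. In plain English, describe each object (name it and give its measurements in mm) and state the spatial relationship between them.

A is a table: top 1212 mm (x) × 669 mm (y), 26 mm thick, upper face at z = 750 mm, on four 58×58 mm square legs, each inset 33 mm from the nearest pair of top edges, running from z = 0 to the bottom of the top.

B is a spool: two coaxial disc flanges of radius 120 mm and thickness 19 mm, joined by a core cylinder of radius 29 mm and height 244 mm. The lower flange rests on z = 0 and the three cylinders share a vertical axis.

C is a simple wooden stool: a rectangular seat 332 mm (x) by 349 mm (y), 25 mm thick, top face at z = 438 mm, on four square legs, each 38×38 mm in cross-section. The legs rest on z = 0, each flush with a corner of the seat.

The spool is on top of the table. Four stools sit around the table at the −y, +y, −x, +x sides.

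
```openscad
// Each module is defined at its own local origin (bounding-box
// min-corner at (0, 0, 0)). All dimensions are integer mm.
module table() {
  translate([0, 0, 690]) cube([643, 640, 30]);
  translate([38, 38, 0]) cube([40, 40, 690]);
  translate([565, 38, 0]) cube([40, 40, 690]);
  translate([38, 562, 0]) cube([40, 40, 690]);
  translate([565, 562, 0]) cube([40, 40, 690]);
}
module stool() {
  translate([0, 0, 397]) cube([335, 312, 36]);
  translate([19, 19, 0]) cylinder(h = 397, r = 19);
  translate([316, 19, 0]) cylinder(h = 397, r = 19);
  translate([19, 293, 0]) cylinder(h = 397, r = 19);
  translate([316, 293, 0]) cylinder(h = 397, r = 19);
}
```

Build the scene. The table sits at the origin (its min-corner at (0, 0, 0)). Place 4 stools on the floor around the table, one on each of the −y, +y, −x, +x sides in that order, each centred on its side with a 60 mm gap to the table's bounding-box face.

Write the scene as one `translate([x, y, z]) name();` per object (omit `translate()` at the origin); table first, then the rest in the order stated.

table();
translate([154, -372, 0]) stool();
translate([154, 700, 0]) stool();
translate([-395, 164, 0]) stool();
translate([703, 164, 0]) stool();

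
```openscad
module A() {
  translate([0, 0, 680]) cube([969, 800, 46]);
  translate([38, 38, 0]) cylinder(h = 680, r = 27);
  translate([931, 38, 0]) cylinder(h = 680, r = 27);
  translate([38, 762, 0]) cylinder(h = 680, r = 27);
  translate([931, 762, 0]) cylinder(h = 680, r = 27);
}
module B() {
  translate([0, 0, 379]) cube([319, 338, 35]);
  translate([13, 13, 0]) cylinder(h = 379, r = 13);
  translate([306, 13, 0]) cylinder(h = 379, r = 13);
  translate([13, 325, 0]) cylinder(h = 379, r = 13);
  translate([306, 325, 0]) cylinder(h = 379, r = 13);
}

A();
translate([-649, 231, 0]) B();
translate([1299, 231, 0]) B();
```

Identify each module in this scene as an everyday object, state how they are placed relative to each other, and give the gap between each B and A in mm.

Each stool's nearest face is 330 mm from the table's bounding box.

A is a table. B is a stool. Two stools sit around the table at the −x, +x sides. The gap between each stool and the table is 330 mm.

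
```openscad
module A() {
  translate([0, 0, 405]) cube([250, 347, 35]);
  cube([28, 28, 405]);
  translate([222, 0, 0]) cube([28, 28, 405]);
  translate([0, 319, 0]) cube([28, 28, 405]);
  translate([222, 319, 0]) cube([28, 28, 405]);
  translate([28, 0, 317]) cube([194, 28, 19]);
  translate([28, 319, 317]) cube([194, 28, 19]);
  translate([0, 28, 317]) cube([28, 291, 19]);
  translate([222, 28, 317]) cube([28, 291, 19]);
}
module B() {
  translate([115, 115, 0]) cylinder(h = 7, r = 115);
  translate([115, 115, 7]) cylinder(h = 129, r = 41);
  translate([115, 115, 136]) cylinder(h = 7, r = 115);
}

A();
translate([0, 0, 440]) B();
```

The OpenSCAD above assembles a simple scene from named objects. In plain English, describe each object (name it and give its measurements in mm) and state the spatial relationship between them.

A is a simple wooden stool: a rectangular seat 250 mm (x) by 347 mm (y), 35 mm thick, top face at z = 440 mm, on four square legs, each 28×28 mm in cross-section. The legs rest on z = 0, each flush with a corner of the seat. Four stretchers, 28 mm wide and 19 mm tall, connect adjacent legs with their undersides at z = 317 mm, each running between the inner faces of the legs it joins and aligned with the legs' outer faces on the other axis.

B is a spool: two coaxial disc flanges of radius 115 mm and thickness 7 mm, joined by a core cylinder of radius 41 mm and height 129 mm. The lower flange rests on z = 0 and the three cylinders share a vertical axis.

The spool is on top of the stool.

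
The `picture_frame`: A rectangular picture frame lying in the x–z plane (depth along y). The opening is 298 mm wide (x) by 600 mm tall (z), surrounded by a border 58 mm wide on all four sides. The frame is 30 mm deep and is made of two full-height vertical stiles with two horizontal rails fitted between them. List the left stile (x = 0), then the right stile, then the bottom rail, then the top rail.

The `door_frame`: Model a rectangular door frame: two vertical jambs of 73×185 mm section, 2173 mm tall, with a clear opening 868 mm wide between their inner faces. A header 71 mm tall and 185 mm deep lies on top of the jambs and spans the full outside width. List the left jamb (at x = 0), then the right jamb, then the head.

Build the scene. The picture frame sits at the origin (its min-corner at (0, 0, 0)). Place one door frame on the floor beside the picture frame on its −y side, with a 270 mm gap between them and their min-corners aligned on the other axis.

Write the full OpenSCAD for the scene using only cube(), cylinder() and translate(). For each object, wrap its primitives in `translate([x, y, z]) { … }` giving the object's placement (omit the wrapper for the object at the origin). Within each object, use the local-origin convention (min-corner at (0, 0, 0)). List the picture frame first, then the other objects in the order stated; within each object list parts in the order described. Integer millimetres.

cube([58, 30, 716]);
translate([356, 0, 0]) cube([58, 30, 716]);
translate([58, 0, 0]) cube([298, 30, 58]);
translate([58, 0, 658]) cube([298, 30, 58]);
translate([0, -455, 0]) {
  cube([73, 185, 2173]);
  translate([941, 0, 0]) cube([73, 185, 2173]);
  translate([0, 0, 2173]) cube([1014, 185, 71]);
}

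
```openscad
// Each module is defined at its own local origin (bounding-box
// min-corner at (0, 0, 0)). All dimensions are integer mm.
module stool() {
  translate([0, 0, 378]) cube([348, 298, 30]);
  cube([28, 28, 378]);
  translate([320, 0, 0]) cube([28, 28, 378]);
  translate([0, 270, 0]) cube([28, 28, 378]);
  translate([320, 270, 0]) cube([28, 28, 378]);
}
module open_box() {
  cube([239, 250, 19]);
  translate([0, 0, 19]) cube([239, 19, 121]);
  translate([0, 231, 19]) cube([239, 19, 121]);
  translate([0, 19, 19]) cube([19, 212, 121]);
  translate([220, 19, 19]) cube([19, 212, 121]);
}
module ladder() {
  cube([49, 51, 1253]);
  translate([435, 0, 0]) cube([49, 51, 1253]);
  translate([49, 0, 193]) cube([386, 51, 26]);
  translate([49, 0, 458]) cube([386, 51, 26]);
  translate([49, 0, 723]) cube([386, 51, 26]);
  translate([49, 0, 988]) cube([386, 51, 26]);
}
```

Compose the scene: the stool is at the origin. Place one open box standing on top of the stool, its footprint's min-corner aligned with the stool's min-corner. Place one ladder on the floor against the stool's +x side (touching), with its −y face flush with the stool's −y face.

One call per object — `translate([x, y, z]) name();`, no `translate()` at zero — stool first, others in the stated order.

stool();
translate([0, 0, 408]) open_box();
translate([348, 0, 0]) ladder();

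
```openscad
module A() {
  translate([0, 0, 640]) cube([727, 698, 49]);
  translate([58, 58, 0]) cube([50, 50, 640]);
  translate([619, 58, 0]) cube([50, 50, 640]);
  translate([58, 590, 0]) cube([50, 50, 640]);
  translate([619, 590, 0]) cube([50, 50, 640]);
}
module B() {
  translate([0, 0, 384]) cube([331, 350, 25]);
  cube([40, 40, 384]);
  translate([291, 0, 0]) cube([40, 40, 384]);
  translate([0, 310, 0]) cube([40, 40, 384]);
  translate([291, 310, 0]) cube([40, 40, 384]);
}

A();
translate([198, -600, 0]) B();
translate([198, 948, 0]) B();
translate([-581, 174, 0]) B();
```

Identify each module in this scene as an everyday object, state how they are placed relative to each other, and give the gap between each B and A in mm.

A is a table. B is a stool. Three stools sit around the table at the −y, +y, −x sides. The gap between each stool and the table is 250 mm.

Each stool's nearest face is 250 mm from the table's bounding box.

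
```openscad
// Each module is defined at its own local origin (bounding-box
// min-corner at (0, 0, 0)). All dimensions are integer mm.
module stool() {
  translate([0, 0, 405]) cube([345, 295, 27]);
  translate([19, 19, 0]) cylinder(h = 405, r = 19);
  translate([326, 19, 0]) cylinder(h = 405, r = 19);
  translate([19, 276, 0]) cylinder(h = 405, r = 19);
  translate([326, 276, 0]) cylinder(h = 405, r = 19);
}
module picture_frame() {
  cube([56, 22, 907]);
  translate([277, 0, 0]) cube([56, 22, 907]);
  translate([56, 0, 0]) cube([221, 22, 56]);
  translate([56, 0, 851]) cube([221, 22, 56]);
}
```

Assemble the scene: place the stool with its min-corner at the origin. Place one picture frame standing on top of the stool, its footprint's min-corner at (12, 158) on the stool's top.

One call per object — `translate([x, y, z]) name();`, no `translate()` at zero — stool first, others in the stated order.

stool();
translate([12, 158, 432]) picture_frame();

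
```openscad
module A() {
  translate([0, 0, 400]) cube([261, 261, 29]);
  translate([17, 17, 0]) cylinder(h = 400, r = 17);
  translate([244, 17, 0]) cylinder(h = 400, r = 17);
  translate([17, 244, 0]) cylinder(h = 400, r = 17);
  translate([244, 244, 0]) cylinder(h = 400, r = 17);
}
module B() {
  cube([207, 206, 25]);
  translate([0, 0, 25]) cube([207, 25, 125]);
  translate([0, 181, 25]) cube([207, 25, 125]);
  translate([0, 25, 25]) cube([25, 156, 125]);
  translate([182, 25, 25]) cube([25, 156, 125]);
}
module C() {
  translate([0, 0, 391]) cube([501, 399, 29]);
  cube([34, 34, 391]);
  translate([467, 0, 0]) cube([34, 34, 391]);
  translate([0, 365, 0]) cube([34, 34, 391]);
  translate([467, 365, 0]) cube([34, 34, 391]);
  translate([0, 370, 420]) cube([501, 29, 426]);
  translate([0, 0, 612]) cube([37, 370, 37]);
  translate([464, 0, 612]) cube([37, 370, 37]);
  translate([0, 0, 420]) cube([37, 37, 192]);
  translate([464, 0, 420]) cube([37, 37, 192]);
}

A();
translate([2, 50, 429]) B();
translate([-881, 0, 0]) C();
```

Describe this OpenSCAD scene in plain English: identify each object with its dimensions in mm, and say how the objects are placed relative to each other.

A is a four-legged stool. The seat is 261×261 mm, 29 mm thick, top at z = 429 mm. It stands on four round legs, each 34 mm in diameter, from z = 0 to the seat underside, each leg's axis is inset half a diameter from the nearest pair of seat edges (so the leg's bounding box is flush with the corner).

B is an open storage box with external size 207×206×150 mm and wall thickness 25 mm (the base is also 25 mm thick). The base covers the whole footprint; the four walls stand on the base, with the y-facing walls full-width and the x-facing walls fitting between their inner faces.

C is a chair: 501×399 mm seat, 29 mm thick, top at z = 420 mm, on four 34 mm square corner legs flush with the seat edges. A 29 mm thick backrest slab spans the full seat width, extending 426 mm above the seat top, its back face flush with the seat's +y edge. Two armrests of 37×37 mm section run along each side from the seat's front edge to the front of the backrest, top faces 229 mm above the seat top and outer faces flush with the seat's x-edges; a 37×37 mm post under the front of each armrest stands on the seat at the front corner.

The open box is on top of the stool. The chair is on the floor beside the stool on its −x side.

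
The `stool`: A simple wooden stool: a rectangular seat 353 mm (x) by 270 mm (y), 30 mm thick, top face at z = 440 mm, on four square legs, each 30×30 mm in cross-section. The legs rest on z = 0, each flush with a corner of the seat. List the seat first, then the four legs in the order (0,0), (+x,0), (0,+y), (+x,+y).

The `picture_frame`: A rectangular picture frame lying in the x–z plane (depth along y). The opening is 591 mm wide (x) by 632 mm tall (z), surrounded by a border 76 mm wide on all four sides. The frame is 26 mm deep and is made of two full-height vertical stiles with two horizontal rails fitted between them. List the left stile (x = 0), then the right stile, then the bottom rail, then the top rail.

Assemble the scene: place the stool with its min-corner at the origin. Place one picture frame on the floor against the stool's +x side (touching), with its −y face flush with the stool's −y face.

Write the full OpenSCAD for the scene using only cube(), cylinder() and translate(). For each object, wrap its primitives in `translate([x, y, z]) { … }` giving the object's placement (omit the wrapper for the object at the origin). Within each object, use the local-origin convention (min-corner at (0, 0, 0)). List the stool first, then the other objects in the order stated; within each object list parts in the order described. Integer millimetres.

translate([0, 0, 410]) cube([353, 270, 30]);
cube([30, 30, 410]);
translate([323, 0, 0]) cube([30, 30, 410]);
translate([0, 240, 0]) cube([30, 30, 410]);
translate([323, 240, 0]) cube([30, 30, 410]);
translate([353, 0, 0]) {
  cube([76, 26, 784]);
  translate([667, 0, 0]) cube([76, 26, 784]);
  translate([76, 0, 0]) cube([591, 26, 76]);
  translate([76, 0, 708]) cube([591, 26, 76]);
}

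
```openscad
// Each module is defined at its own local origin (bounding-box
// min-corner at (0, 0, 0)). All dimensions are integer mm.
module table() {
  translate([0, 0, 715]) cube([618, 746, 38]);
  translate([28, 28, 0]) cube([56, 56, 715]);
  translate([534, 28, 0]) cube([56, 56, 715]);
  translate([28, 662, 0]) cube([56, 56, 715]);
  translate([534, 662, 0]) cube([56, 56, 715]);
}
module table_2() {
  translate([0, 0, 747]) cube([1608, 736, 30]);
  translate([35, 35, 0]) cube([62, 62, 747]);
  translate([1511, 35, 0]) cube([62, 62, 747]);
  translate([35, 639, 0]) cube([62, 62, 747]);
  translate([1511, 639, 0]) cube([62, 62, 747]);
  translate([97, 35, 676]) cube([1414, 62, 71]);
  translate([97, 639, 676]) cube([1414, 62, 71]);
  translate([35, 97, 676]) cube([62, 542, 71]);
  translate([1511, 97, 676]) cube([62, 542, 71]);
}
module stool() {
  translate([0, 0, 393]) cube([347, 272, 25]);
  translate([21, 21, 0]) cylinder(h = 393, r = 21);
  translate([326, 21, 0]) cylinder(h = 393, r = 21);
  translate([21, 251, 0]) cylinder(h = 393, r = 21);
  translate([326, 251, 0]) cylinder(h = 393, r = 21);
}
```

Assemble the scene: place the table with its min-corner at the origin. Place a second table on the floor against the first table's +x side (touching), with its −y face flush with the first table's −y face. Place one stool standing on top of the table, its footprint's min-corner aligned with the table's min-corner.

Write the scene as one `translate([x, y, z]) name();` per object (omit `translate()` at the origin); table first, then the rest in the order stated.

table();
translate([618, 0, 0]) table_2();
translate([0, 0, 753]) stool();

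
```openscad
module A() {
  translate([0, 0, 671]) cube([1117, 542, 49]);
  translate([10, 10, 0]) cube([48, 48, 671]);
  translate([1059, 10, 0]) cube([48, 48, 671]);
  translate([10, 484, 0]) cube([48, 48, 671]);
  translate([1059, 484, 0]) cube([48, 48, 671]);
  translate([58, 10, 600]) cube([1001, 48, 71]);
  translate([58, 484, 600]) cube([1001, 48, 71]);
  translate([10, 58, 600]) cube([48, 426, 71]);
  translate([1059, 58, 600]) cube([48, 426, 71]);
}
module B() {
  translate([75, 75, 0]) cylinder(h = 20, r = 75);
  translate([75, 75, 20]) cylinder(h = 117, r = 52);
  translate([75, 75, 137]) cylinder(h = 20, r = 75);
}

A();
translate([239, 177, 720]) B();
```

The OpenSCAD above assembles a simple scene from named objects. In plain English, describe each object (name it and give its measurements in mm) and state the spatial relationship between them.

A is a table with a 1117×542 mm rectangular top, 49 mm thick, top surface at z = 720 mm, supported by four 48×48 mm square legs, each inset 10 mm from the nearest pair of top edges, running from the floor. Four apron rails, 48 mm thick and 71 mm tall, run between adjacent legs with their top edges flush with the underside of the top and their outer faces flush with the legs' outer faces.

B is a spool: two coaxial disc flanges of radius 75 mm and thickness 20 mm, joined by a core cylinder of radius 52 mm and height 117 mm. The lower flange rests on z = 0 and the three cylinders share a vertical axis.

The spool is on top of the table.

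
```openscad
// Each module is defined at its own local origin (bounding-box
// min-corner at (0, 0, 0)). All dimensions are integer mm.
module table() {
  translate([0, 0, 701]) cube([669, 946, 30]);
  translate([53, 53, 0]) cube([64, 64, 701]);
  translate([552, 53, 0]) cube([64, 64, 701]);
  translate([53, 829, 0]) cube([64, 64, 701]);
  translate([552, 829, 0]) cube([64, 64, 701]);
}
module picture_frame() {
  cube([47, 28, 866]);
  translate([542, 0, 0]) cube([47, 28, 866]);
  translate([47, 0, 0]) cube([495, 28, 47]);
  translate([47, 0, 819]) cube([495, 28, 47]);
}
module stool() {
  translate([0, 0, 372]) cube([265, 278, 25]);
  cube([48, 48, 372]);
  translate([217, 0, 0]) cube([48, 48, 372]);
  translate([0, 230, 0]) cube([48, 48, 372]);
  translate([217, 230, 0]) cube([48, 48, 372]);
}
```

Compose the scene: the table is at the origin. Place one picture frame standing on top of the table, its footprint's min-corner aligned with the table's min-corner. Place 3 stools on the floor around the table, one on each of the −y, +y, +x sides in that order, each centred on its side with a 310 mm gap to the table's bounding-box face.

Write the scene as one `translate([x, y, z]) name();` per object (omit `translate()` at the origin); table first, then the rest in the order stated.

table();
translate([0, 0, 731]) picture_frame();
translate([202, -588, 0]) stool();
translate([202, 1256, 0]) stool();
translate([979, 334, 0]) stool();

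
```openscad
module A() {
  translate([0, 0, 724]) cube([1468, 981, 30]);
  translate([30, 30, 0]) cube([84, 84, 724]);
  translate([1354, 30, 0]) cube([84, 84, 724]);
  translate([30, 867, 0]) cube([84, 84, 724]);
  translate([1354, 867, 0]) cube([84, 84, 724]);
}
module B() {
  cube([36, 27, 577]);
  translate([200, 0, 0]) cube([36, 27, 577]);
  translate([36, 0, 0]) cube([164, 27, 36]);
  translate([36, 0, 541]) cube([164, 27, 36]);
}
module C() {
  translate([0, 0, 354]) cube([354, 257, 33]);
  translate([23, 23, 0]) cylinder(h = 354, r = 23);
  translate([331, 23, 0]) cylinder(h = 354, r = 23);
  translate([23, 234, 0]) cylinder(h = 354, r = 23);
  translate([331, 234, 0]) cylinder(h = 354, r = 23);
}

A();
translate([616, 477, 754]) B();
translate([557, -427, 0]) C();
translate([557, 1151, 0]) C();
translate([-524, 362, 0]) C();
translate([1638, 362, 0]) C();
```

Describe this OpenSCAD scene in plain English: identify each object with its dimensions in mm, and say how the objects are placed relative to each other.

A is a table with a 1468×981 mm rectangular top, 30 mm thick, top surface at z = 754 mm, supported by four 84×84 mm square legs, each inset 30 mm from the nearest pair of top edges, running from the floor.

B is a picture frame with a 164×505 mm rectangular opening (x by z) and a uniform 36 mm border on every side. Frame depth is 27 mm along y. It is built from two vertical stiles running the full outside height and two horizontal rails spanning the gap between the stiles.

C is a four-legged stool. The seat is a 354×257×33 mm slab whose top surface is at z = 387 mm; four round legs, each 46 mm in diameter, run from the floor (z = 0) to the underside of the seat, each leg's axis is inset half a diameter from the nearest pair of seat edges (so the leg's bounding box is flush with the corner).

The picture frame is on top of the table, centred. Four stools sit around the table at the −y, +y, −x, +x sides.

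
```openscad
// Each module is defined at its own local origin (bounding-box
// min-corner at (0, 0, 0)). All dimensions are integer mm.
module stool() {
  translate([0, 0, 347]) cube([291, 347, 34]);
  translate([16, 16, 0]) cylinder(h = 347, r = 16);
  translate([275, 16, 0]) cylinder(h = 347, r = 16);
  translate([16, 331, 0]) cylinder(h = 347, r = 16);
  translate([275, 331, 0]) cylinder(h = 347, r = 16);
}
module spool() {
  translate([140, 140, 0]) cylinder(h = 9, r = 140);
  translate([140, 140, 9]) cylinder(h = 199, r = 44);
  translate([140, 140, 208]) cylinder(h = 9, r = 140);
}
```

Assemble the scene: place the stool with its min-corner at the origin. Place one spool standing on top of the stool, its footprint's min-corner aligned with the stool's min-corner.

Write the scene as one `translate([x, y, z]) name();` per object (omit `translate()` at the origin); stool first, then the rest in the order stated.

stool();
translate([0, 0, 381]) spool();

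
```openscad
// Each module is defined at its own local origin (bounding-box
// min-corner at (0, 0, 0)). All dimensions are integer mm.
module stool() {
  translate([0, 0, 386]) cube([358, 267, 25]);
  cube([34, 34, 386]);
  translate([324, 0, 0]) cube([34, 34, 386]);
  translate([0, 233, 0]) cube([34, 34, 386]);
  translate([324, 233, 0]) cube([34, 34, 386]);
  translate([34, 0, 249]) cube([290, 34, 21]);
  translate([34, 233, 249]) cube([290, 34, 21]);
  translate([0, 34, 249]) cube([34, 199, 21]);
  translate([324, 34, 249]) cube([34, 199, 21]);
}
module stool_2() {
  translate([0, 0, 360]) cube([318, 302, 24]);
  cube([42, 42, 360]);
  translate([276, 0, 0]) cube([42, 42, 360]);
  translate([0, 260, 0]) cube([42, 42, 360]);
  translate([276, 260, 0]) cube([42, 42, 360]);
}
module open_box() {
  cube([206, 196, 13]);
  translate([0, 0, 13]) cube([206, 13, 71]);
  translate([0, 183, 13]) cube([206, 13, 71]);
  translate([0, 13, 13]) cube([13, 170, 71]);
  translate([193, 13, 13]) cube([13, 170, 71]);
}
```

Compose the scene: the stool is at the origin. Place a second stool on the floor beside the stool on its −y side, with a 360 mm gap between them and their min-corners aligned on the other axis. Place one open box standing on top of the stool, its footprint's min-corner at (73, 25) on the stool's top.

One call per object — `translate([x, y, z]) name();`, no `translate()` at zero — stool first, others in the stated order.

stool();
translate([0, -662, 0]) stool_2();
translate([73, 25, 411]) open_box();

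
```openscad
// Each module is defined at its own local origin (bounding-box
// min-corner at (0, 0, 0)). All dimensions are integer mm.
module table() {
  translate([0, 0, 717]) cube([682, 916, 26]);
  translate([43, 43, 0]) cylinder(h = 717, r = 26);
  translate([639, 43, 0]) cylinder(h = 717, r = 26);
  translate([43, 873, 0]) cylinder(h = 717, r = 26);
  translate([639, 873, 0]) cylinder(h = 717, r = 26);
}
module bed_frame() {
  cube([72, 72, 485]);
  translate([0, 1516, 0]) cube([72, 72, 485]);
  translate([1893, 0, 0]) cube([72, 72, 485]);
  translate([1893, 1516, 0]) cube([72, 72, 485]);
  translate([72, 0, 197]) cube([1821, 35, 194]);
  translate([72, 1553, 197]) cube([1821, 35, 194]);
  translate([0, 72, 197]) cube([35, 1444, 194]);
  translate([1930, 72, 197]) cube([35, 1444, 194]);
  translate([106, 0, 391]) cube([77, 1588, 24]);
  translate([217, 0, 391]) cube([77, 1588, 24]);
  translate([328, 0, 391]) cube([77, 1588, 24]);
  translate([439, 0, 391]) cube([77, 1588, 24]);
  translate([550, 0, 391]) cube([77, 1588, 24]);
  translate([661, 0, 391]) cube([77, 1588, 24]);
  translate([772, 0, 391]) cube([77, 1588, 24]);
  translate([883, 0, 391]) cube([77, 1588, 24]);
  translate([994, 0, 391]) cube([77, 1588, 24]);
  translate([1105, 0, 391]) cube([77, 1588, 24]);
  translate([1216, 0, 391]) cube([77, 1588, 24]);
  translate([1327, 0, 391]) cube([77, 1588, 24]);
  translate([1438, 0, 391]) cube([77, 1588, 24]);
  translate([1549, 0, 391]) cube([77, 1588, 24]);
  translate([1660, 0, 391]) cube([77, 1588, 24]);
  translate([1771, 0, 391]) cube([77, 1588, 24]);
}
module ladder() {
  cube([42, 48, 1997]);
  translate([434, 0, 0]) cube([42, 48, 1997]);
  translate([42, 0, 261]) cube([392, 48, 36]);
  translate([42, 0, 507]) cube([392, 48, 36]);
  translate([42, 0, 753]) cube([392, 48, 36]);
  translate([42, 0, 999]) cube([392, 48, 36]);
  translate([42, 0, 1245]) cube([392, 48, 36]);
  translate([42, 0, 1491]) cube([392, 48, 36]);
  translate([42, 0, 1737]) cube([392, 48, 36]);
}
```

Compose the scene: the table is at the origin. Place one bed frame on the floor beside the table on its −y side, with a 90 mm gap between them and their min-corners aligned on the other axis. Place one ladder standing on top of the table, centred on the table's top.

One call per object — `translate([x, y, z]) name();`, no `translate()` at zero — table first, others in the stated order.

table();
translate([0, -1678, 0]) bed_frame();
translate([103, 434, 743]) ladder();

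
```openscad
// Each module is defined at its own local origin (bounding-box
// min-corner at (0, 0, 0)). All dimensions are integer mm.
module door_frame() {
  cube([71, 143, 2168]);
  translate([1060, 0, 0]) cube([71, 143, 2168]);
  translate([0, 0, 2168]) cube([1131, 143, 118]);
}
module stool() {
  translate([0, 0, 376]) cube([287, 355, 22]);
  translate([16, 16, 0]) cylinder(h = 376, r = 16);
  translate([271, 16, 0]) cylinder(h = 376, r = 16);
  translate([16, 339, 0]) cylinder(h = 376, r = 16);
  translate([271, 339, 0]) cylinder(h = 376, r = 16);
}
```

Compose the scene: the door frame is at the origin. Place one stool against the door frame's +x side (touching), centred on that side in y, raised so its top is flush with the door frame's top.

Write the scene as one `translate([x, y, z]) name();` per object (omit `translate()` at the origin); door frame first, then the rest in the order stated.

door_frame();
translate([1131, -106, 1888]) stool();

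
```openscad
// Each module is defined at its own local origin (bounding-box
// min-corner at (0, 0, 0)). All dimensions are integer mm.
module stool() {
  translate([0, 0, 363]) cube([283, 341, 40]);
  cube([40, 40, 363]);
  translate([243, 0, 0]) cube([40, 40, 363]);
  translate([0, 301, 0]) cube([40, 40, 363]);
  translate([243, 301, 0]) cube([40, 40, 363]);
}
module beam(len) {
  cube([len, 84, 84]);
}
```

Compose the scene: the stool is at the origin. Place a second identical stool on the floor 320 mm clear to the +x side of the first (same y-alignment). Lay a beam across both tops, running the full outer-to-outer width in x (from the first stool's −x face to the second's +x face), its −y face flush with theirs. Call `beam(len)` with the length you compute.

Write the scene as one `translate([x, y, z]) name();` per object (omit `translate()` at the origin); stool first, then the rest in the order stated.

stool();
translate([603, 0, 0]) stool();
translate([0, 0, 403]) beam(886);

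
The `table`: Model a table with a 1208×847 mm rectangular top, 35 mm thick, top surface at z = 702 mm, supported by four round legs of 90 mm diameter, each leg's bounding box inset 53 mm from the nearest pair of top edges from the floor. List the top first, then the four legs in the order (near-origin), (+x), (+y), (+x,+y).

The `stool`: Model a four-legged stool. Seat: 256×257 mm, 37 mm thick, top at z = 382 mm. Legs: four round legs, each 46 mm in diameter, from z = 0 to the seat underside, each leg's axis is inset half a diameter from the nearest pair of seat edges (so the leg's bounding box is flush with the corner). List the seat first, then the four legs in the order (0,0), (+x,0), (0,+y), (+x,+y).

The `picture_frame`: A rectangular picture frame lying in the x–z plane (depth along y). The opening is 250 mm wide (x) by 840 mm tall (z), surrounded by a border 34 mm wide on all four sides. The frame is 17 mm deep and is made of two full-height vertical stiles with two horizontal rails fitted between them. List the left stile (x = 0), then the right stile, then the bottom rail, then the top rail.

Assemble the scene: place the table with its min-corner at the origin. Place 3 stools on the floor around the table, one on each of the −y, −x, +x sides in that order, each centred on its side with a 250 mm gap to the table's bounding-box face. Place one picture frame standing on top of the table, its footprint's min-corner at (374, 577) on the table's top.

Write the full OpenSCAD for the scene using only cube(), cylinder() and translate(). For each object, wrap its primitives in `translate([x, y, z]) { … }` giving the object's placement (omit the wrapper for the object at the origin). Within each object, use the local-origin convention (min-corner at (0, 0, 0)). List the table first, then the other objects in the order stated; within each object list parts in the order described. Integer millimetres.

translate([0, 0, 667]) cube([1208, 847, 35]);
translate([98, 98, 0]) cylinder(h = 667, r = 45);
translate([1110, 98, 0]) cylinder(h = 667, r = 45);
translate([98, 749, 0]) cylinder(h = 667, r = 45);
translate([1110, 749, 0]) cylinder(h = 667, r = 45);
translate([476, -507, 0]) {
  translate([0, 0, 345]) cube([256, 257, 37]);
  translate([23, 23, 0]) cylinder(h = 345, r = 23);
  translate([233, 23, 0]) cylinder(h = 345, r = 23);
  translate([23, 234, 0]) cylinder(h = 345, r = 23);
  translate([233, 234, 0]) cylinder(h = 345, r = 23);
}
translate([-506, 295, 0]) {
  translate([0, 0, 345]) cube([256, 257, 37]);
  translate([23, 23, 0]) cylinder(h = 345, r = 23);
  translate([233, 23, 0]) cylinder(h = 345, r = 23);
  translate([23, 234, 0]) cylinder(h = 345, r = 23);
  translate([233, 234, 0]) cylinder(h = 345, r = 23);
}
translate([1458, 295, 0]) {
  translate([0, 0, 345]) cube([256, 257, 37]);
  translate([23, 23, 0]) cylinder(h = 345, r = 23);
  translate([233, 23, 0]) cylinder(h = 345, r = 23);
  translate([23, 234, 0]) cylinder(h = 345, r = 23);
  translate([233, 234, 0]) cylinder(h = 345, r = 23);
}
translate([374, 577, 702]) {
  cube([34, 17, 908]);
  translate([284, 0, 0]) cube([34, 17, 908]);
  translate([34, 0, 0]) cube([250, 17, 34]);
  translate([34, 0, 874]) cube([250, 17, 34]);
}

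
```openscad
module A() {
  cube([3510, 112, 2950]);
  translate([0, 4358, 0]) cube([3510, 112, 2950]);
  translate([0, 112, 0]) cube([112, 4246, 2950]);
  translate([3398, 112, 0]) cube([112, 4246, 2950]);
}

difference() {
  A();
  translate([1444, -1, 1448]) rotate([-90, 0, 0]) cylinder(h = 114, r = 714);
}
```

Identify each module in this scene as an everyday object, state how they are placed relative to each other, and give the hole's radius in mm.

The subtracted cylinder has r = 714 mm.

A is a house frame. The house frame has a circular hole through its front wall. The hole's radius is 714 mm.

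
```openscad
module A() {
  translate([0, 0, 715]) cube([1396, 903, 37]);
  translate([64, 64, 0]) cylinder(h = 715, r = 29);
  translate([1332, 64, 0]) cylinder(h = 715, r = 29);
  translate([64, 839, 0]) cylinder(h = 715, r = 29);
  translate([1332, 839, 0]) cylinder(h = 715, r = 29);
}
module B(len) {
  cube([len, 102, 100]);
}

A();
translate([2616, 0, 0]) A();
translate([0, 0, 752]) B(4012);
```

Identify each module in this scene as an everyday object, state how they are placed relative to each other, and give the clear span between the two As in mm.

Second table starts at x = 2616; first ends at x = 1396; clear span = 2616 − 1396 = 1220 mm.

A is a table. B is a beam. A beam spans the tops of two tables. The clear span between the two tables is 1220 mm.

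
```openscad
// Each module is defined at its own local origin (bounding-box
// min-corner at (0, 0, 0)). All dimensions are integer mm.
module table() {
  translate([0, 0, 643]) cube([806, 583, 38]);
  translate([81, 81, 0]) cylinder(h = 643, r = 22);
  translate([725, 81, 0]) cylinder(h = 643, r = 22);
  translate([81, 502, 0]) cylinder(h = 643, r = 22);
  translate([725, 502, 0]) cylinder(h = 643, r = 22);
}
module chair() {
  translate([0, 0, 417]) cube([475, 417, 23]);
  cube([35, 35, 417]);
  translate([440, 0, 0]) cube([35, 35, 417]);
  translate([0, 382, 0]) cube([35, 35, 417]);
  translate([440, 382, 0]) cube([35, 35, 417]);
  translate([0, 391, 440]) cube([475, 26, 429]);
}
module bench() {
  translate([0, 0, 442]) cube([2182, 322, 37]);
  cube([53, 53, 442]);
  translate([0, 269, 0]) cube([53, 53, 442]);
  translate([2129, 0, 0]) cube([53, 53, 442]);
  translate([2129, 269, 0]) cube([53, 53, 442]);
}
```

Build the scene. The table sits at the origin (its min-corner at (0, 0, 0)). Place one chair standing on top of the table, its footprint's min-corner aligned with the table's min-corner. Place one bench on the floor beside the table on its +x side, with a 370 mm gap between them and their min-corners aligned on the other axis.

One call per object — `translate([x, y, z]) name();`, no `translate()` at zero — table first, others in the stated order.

table();
translate([0, 0, 681]) chair();
translate([1176, 0, 0]) bench();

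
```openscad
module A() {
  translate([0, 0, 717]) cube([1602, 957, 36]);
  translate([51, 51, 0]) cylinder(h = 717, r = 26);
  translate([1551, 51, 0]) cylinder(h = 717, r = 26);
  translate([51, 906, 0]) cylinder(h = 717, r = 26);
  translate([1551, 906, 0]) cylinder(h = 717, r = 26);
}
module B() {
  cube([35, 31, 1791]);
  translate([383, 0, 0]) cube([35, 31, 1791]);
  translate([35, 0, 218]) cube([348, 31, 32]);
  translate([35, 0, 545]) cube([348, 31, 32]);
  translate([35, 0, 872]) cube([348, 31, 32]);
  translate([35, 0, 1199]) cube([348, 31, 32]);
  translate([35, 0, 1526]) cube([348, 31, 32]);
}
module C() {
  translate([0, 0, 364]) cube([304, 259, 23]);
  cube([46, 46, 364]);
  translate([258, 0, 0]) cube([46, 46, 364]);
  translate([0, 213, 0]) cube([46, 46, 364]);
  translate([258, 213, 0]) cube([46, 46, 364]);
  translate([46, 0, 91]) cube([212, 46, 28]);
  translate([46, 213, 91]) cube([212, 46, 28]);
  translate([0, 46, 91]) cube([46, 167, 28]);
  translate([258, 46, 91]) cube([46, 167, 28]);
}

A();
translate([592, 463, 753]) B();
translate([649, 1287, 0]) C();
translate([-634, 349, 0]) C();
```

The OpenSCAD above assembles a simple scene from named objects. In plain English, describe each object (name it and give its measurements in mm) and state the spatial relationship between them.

A is a table: top 1602 mm (x) × 957 mm (y), 36 mm thick, upper face at z = 753 mm, on four round legs of 52 mm diameter, each leg's bounding box inset 25 mm from the nearest pair of top edges, running from z = 0 to the bottom of the top.

B is a wooden ladder with two side rails of 35×31 mm section and 1791 mm height, set 418 mm apart overall. Between them run 5 rectangular rungs (31 mm deep, 32 mm thick), front faces flush with the rails' −y face. The bottom of the first rung is 218 mm above the floor and each subsequent rung is 327 mm higher than the one below.

C is a four-legged stool. The seat is 304×259 mm, 23 mm thick, top at z = 387 mm. It stands on four square legs, each 46×46 mm in cross-section, from z = 0 to the seat underside, each flush with a corner of the seat. Four stretchers, 46 mm wide and 28 mm tall, connect adjacent legs with their undersides at z = 91 mm, each running between the inner faces of the legs it joins and aligned with the legs' outer faces on the other axis.

The ladder is on top of the table, centred. Two stools sit around the table at the +y, −x sides.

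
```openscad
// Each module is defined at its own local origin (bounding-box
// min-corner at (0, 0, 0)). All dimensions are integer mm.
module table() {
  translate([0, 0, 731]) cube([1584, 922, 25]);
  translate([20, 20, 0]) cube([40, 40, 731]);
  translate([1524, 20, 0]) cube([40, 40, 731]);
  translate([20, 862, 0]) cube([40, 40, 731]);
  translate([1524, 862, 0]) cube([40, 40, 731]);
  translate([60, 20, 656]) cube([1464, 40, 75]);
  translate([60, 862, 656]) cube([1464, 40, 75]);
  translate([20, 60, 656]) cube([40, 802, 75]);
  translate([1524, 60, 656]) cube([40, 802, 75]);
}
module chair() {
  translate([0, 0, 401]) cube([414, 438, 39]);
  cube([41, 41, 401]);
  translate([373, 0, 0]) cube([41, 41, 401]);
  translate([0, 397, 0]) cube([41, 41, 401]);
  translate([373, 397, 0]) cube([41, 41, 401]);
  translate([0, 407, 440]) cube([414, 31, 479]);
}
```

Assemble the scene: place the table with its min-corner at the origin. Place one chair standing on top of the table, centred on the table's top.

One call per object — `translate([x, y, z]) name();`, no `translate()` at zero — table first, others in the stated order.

table();
translate([585, 242, 756]) chair();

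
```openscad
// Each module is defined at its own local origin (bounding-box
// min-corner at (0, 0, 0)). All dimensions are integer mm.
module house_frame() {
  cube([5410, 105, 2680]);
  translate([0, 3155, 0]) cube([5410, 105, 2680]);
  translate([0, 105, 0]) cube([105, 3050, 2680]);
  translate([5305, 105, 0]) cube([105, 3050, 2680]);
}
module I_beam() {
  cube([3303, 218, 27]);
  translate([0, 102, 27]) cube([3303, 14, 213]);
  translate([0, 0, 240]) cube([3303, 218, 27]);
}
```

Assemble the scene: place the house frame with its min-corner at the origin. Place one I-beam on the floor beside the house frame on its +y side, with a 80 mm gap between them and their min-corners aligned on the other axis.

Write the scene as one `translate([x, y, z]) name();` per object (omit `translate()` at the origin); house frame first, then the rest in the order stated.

house_frame();
translate([0, 3340, 0]) I_beam();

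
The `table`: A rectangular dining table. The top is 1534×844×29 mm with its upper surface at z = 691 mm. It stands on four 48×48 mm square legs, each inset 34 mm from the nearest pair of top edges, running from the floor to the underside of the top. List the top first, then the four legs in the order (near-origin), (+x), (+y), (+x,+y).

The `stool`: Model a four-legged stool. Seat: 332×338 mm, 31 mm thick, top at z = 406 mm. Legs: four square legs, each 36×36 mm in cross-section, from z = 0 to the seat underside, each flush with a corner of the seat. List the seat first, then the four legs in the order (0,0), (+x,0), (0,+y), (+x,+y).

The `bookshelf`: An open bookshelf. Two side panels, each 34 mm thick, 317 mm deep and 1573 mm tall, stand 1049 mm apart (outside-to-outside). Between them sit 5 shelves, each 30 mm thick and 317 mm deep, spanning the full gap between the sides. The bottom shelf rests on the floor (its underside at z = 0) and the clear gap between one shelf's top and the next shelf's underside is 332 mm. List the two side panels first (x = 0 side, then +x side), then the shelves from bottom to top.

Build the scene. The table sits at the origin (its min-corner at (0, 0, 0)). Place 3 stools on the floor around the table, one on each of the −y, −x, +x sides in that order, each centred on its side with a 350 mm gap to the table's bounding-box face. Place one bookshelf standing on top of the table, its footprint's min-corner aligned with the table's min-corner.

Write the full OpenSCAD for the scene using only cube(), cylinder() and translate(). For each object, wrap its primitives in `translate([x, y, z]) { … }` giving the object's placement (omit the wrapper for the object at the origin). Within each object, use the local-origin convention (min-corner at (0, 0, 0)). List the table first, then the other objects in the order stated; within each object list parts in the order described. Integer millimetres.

translate([0, 0, 662]) cube([1534, 844, 29]);
translate([34, 34, 0]) cube([48, 48, 662]);
translate([1452, 34, 0]) cube([48, 48, 662]);
translate([34, 762, 0]) cube([48, 48, 662]);
translate([1452, 762, 0]) cube([48, 48, 662]);
translate([601, -688, 0]) {
  translate([0, 0, 375]) cube([332, 338, 31]);
  cube([36, 36, 375]);
  translate([296, 0, 0]) cube([36, 36, 375]);
  translate([0, 302, 0]) cube([36, 36, 375]);
  translate([296, 302, 0]) cube([36, 36, 375]);
}
translate([-682, 253, 0]) {
  translate([0, 0, 375]) cube([332, 338, 31]);
  cube([36, 36, 375]);
  translate([296, 0, 0]) cube([36, 36, 375]);
  translate([0, 302, 0]) cube([36, 36, 375]);
  translate([296, 302, 0]) cube([36, 36, 375]);
}
translate([1884, 253, 0]) {
  translate([0, 0, 375]) cube([332, 338, 31]);
  cube([36, 36, 375]);
  translate([296, 0, 0]) cube([36, 36, 375]);
  translate([0, 302, 0]) cube([36, 36, 375]);
  translate([296, 302, 0]) cube([36, 36, 375]);
}
translate([0, 0, 691]) {
  cube([34, 317, 1573]);
  translate([1015, 0, 0]) cube([34, 317, 1573]);
  translate([34, 0, 0]) cube([981, 317, 30]);
  translate([34, 0, 362]) cube([981, 317, 30]);
  translate([34, 0, 724]) cube([981, 317, 30]);
  translate([34, 0, 1086]) cube([981, 317, 30]);
  translate([34, 0, 1448]) cube([981, 317, 30]);
}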